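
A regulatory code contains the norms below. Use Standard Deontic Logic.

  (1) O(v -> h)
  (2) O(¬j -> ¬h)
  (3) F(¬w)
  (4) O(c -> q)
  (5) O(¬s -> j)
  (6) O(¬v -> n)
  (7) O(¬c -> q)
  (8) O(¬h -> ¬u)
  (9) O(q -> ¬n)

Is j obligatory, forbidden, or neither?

Premises 7 and 4 are O(¬c -> q) and O(c -> q); every ideal world satisfies ¬c or c, so in either case q holds — hence O(q).
Premise 9 is O(q -> ¬n); since O(q), deontic closure gives O(¬n).
Premise 6 is O(¬v -> n); contrapositively O(¬n -> v). Since O(¬n) holds, K gives O(v).
With premise 1, O(v -> h), the K-axiom yields O(h).
Premise 2, O(¬j -> ¬h), contraposes to O(h -> j); with O(h) we get O(j).
Premises 3, 5, 8 do not contribute to this derivation.
Hence j is obligatory.

Obligatory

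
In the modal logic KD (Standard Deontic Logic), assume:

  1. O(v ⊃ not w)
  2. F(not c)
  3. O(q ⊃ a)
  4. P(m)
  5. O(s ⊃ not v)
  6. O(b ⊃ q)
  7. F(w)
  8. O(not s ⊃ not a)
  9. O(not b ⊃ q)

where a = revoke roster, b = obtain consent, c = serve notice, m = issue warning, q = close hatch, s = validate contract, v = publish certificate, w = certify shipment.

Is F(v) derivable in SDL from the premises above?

Yes

Premises 6 and 9 are O(b ⊃ q) and O(not b ⊃ q); every ideal world satisfies b or not b, so in either case q holds — hence O(q).
With premise 3, O(q ⊃ a), the K-axiom yields O(a).
Premise 8, O(not s ⊃ not a), contraposes to O(a ⊃ s); with O(a) we get O(s).
Premise 5 is O(s ⊃ not v); since O(s), deontic closure gives O(not v).
Premises 1, 2, 4, 7 do not contribute to this derivation.
So O(not v) holds, i.e. F(v). The claim follows.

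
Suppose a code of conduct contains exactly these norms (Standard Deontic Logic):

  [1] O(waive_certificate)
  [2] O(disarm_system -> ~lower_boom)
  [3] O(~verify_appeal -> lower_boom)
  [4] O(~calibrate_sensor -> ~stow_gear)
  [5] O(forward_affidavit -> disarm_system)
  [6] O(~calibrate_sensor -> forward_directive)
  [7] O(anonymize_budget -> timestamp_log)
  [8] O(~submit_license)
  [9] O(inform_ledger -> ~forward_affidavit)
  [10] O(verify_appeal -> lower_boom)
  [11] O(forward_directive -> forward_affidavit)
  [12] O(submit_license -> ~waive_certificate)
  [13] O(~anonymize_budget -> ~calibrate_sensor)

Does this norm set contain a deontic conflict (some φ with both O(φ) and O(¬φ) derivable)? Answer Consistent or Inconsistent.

Consistent

Premise 12 is O(submit_license -> ~waive_certificate), but O(submit_license) is not derivable from the premises, so it does not yield O(~waive_certificate).
So O(~waive_certificate) is not derivable, and the apparent clash with O(waive_certificate) does not arise.
A world satisfying every obligation exists (e.g. anonymize_budget=true, calibrate_sensor=true, disarm_system=false, forward_affidavit=false, forward_directive=false, inform_ledger=false, lower_boom=true, stow_gear=false, submit_license=false, timestamp_log=true, verify_appeal=false, waive_certificate=true); no atom is both obligatory and forbidden, so the set is consistent.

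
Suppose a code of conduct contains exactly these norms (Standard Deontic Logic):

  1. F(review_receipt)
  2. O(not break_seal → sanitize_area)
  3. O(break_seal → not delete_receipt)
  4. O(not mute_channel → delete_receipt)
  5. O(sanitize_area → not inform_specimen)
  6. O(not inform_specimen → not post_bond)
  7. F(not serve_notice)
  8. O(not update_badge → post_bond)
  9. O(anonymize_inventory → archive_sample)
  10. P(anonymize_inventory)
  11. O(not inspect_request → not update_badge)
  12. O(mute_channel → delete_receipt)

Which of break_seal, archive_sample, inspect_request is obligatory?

By case analysis on mute_channel: premise 12 gives O(mute_channel → delete_receipt) and premise 4 gives O(not mute_channel → delete_receipt), so O(delete_receipt) either way.
The contrapositive of premise 3 (O(break_seal → not delete_receipt)) is O(delete_receipt → not break_seal), and O(delete_receipt) is already established, so O(not break_seal).
Premise 2 is O(not break_seal → sanitize_area); since O(not break_seal), deontic closure gives O(sanitize_area).
Applying K to premise 5 (O(sanitize_area → not inform_specimen)) and O(sanitize_area) yields O(not inform_specimen).
From O(not inform_specimen) and premise 6, O(not inform_specimen → not post_bond), we obtain O(not post_bond).
The contrapositive of premise 8 (O(not update_badge → post_bond)) is O(not post_bond → update_badge), and O(not post_bond) is already established, so O(update_badge).
Premise 11, O(not inspect_request → not update_badge), contraposes to O(update_badge → inspect_request); with O(update_badge) we get O(inspect_request).
So O(inspect_request) holds — inspect_request is obligatory. None of the other listed options is made obligatory by any chain of premises.

inspect_request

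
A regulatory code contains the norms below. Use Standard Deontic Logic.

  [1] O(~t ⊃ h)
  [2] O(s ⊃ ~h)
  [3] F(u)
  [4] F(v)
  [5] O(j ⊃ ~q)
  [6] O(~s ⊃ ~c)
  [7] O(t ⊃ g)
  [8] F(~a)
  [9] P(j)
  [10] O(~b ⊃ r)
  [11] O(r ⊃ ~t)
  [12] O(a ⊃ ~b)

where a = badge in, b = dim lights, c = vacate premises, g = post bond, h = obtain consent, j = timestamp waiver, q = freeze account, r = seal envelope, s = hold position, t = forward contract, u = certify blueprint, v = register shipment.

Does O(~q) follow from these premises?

No

Premise 5 is O(j ⊃ ~q), but O(j) is not derivable from the premises (the permission P(j) asserts only ~O(~j), not O(j)), so it does not yield O(~q).
No other premise forces O(~q). An ideal world satisfying every premise can still have ~q false, so O(~q) is not derivable.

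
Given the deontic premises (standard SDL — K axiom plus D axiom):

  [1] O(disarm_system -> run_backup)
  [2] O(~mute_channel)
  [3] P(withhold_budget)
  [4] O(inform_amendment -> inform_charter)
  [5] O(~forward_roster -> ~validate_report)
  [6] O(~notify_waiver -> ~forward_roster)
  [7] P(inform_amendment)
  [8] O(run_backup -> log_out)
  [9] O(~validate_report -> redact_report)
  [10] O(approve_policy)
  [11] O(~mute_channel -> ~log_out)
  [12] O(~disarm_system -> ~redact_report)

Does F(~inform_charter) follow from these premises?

No

Premise 4 is O(inform_amendment -> inform_charter), but O(inform_amendment) is not derivable from the premises (the permission P(inform_amendment) asserts only ~O(~inform_amendment), not O(inform_amendment)), so it does not yield O(inform_charter).
No other premise forces O(inform_charter). An ideal world satisfying every premise can still have ~inform_charter true, so F(~inform_charter) is not derivable.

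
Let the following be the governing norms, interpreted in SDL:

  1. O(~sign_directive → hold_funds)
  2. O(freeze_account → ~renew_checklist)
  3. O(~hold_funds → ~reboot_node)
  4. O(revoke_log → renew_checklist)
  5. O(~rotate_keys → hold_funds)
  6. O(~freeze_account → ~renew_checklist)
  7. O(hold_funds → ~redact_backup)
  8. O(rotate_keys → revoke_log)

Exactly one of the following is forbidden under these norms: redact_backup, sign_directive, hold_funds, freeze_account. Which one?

redact_backup

Premises 2 and 6 are O(freeze_account → ~renew_checklist) and O(~freeze_account → ~renew_checklist); every ideal world satisfies freeze_account or ~freeze_account, so in either case ~renew_checklist holds — hence O(~renew_checklist).
Premise 4, O(revoke_log → renew_checklist), contraposes to O(~renew_checklist → ~revoke_log); with O(~renew_checklist) we get O(~revoke_log).
Premise 8, O(rotate_keys → revoke_log), contraposes to O(~revoke_log → ~rotate_keys); with O(~revoke_log) we get O(~rotate_keys).
With premise 5, O(~rotate_keys → hold_funds), the K-axiom yields O(hold_funds).
Premise 7 is O(hold_funds → ~redact_backup); since O(hold_funds), deontic closure gives O(~redact_backup).
So O(~redact_backup) holds, i.e. redact_backup is forbidden. None of the other listed options is forbidden under the premises.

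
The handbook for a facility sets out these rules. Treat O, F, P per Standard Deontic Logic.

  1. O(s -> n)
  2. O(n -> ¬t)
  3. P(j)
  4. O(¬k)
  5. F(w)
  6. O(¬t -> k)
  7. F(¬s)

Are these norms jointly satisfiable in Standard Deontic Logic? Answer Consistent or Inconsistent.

Premise 7 is F(¬s), i.e. O(s).
From O(s) and premise 1, O(s -> n), we obtain O(n).
Applying K to premise 2 (O(n -> ¬t)) and O(n) yields O(¬t).
Applying K to premise 6 (O(¬t -> k)) and O(¬t) yields O(k).
However, premise 4 gives O(¬k).
We now have both O(k) and O(¬k) — k is simultaneously obligatory and forbidden, violating the D-axiom.

Inconsistent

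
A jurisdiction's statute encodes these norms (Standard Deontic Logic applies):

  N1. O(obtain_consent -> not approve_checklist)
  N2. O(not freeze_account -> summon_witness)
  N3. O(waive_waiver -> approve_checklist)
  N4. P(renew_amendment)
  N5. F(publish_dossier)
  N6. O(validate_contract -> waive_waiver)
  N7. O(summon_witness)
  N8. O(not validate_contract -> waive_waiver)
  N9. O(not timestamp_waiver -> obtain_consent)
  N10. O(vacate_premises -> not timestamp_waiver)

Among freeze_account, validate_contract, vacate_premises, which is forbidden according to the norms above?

By case analysis on validate_contract: premise 6 gives O(validate_contract -> waive_waiver) and premise 8 gives O(not validate_contract -> waive_waiver), so O(waive_waiver) either way.
Applying K to premise 3 (O(waive_waiver -> approve_checklist)) and O(waive_waiver) yields O(approve_checklist).
The contrapositive of premise 1 (O(obtain_consent -> not approve_checklist)) is O(approve_checklist -> not obtain_consent), and O(approve_checklist) is already established, so O(not obtain_consent).
Premise 9 is O(not timestamp_waiver -> obtain_consent); contrapositively O(not obtain_consent -> timestamp_waiver). Since O(not obtain_consent) holds, K gives O(timestamp_waiver).
Premise 10 is O(vacate_premises -> not timestamp_waiver); contrapositively O(timestamp_waiver -> not vacate_premises). Since O(timestamp_waiver) holds, K gives O(not vacate_premises).
So O(not vacate_premises) holds, i.e. vacate_premises is forbidden. None of the other listed options is forbidden under the premises.

vacate_premises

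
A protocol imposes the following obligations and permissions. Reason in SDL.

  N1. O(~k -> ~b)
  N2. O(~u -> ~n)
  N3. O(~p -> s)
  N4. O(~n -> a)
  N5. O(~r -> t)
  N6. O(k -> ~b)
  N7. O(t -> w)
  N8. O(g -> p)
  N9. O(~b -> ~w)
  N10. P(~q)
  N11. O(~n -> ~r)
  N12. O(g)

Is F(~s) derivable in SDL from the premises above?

Premise 3 is O(~p -> s), but O(~p) is not derivable from the premises, so it does not yield O(s).
No other premise forces O(s). An ideal world satisfying every premise can still have ~s true, so F(~s) is not derivable.

No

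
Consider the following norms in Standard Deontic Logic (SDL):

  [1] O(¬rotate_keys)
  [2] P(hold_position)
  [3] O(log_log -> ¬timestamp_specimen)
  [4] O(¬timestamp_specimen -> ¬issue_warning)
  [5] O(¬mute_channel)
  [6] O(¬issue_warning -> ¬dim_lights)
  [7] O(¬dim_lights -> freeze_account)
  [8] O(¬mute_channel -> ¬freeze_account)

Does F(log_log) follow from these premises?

Premise 5 states O(¬mute_channel) outright.
Applying K to premise 8 (O(¬mute_channel -> ¬freeze_account)) and O(¬mute_channel) yields O(¬freeze_account).
The contrapositive of premise 7 (O(¬dim_lights -> freeze_account)) is O(¬freeze_account -> dim_lights), and O(¬freeze_account) is already established, so O(dim_lights).
The contrapositive of premise 6 (O(¬issue_warning -> ¬dim_lights)) is O(dim_lights -> issue_warning), and O(dim_lights) is already established, so O(issue_warning).
The contrapositive of premise 4 (O(¬timestamp_specimen -> ¬issue_warning)) is O(issue_warning -> timestamp_specimen), and O(issue_warning) is already established, so O(timestamp_specimen).
Premise 3 is O(log_log -> ¬timestamp_specimen); contrapositively O(timestamp_specimen -> ¬log_log). Since O(timestamp_specimen) holds, K gives O(¬log_log).
Premises 1, 2 do not contribute to this derivation.
So O(¬log_log) holds, i.e. F(log_log). The claim follows.

Yes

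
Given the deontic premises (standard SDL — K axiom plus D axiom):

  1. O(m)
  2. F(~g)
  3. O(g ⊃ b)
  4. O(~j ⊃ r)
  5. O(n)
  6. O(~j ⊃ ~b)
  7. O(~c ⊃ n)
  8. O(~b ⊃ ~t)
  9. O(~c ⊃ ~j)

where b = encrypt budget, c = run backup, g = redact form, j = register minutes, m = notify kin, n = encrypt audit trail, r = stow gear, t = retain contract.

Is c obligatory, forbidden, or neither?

Premise 2, F(~g), is equivalent to O(g).
With premise 3, O(g ⊃ b), the K-axiom yields O(b).
The contrapositive of premise 6 (O(~j ⊃ ~b)) is O(b ⊃ j), and O(b) is already established, so O(j).
The contrapositive of premise 9 (O(~c ⊃ ~j)) is O(j ⊃ c), and O(j) is already established, so O(c).
Premises 1, 4, 5, 7, 8 do not contribute to this derivation.
Hence c is obligatory.

Obligatory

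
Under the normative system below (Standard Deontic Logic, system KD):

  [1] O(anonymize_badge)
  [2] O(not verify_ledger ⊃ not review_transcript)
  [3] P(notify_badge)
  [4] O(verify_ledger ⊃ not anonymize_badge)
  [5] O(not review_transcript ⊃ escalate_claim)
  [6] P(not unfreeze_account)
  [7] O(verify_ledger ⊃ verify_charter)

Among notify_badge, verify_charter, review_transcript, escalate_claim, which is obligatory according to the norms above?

From premise 1 we have O(anonymize_badge).
Premise 4, O(verify_ledger ⊃ not anonymize_badge), contraposes to O(anonymize_badge ⊃ not verify_ledger); with O(anonymize_badge) we get O(not verify_ledger).
With premise 2, O(not verify_ledger ⊃ not review_transcript), the K-axiom yields O(not review_transcript).
Applying K to premise 5 (O(not review_transcript ⊃ escalate_claim)) and O(not review_transcript) yields O(escalate_claim).
So O(escalate_claim) holds — escalate_claim is obligatory. None of the other listed options is made obligatory by any chain of premises.

escalate_claim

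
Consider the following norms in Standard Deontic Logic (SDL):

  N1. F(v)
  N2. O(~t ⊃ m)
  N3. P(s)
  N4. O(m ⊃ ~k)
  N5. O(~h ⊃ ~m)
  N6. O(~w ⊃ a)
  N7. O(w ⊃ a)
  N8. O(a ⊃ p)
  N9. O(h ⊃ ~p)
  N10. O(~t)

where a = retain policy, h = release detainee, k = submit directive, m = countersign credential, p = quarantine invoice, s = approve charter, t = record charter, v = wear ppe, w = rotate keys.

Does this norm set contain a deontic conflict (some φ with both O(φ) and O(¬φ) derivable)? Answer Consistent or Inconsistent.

Premises 7 and 6 are O(w ⊃ a) and O(~w ⊃ a); every ideal world satisfies w or ~w, so in either case a holds — hence O(a).
Applying K to premise 8 (O(a ⊃ p)) and O(a) yields O(p).
The contrapositive of premise 9 (O(h ⊃ ~p)) is O(p ⊃ ~h), and O(p) is already established, so O(~h).
With premise 5, O(~h ⊃ ~m), the K-axiom yields O(~m).
Premise 2, O(~t ⊃ m), contraposes to O(~m ⊃ t); with O(~m) we get O(t).
However, premise 10 gives O(~t).
We now have both O(t) and O(~t) — t is simultaneously obligatory and forbidden, violating the D-axiom.

Inconsistent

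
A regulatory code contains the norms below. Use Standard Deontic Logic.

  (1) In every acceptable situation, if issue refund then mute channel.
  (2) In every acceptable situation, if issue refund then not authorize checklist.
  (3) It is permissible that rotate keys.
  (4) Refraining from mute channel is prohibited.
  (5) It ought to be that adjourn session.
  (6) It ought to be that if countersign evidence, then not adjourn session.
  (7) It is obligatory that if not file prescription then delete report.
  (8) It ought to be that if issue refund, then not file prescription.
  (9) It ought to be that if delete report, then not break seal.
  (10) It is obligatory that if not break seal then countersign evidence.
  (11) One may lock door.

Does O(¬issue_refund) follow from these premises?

Yes

Premise 5 gives O(adjourn_session).
The contrapositive of premise 6 (O(countersign_evidence → ¬adjourn_session)) is O(adjourn_session → ¬countersign_evidence), and O(adjourn_session) is already established, so O(¬countersign_evidence).
The contrapositive of premise 10 (O(¬break_seal → countersign_evidence)) is O(¬countersign_evidence → break_seal), and O(¬countersign_evidence) is already established, so O(break_seal).
Premise 9 is O(delete_report → ¬break_seal); contrapositively O(break_seal → ¬delete_report). Since O(break_seal) holds, K gives O(¬delete_report).
The contrapositive of premise 7 (O(¬file_prescription → delete_report)) is O(¬delete_report → file_prescription), and O(¬delete_report) is already established, so O(file_prescription).
The contrapositive of premise 8 (O(issue_refund → ¬file_prescription)) is O(file_prescription → ¬issue_refund), and O(file_prescription) is already established, so O(¬issue_refund).
Premises 1, 2, 3, 4, 11 do not contribute to this derivation.
So O(¬issue_refund) follows.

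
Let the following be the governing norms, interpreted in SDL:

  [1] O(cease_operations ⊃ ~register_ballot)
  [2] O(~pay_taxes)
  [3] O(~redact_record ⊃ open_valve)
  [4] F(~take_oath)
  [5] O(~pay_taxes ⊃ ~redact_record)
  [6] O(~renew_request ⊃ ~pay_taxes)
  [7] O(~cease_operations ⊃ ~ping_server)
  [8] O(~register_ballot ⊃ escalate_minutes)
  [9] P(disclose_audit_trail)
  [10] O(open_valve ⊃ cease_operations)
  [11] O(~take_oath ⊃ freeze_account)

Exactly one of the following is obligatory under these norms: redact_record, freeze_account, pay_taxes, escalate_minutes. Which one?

Premise 2 gives O(~pay_taxes).
Applying K to premise 5 (O(~pay_taxes ⊃ ~redact_record)) and O(~pay_taxes) yields O(~redact_record).
From O(~redact_record) and premise 3, O(~redact_record ⊃ open_valve), we obtain O(open_valve).
Premise 10 is O(open_valve ⊃ cease_operations); since O(open_valve), deontic closure gives O(cease_operations).
Applying K to premise 1 (O(cease_operations ⊃ ~register_ballot)) and O(cease_operations) yields O(~register_ballot).
Premise 8 is O(~register_ballot ⊃ escalate_minutes); since O(~register_ballot), deontic closure gives O(escalate_minutes).
So O(escalate_minutes) holds — escalate_minutes is obligatory. None of the other listed options is made obligatory by any chain of premises.

escalate_minutes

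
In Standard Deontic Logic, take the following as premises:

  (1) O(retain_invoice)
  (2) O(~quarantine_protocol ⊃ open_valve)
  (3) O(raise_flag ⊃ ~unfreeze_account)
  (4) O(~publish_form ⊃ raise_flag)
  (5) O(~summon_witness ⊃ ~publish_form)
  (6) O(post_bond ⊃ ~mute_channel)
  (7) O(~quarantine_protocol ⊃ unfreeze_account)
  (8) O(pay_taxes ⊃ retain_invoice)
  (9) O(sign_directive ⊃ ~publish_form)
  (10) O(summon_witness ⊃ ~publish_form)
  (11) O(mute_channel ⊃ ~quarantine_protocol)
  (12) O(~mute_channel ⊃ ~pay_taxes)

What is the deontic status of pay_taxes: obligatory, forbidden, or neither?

By case analysis on summon_witness: premise 10 gives O(summon_witness ⊃ ~publish_form) and premise 5 gives O(~summon_witness ⊃ ~publish_form), so O(~publish_form) either way.
Applying K to premise 4 (O(~publish_form ⊃ raise_flag)) and O(~publish_form) yields O(raise_flag).
From O(raise_flag) and premise 3, O(raise_flag ⊃ ~unfreeze_account), we obtain O(~unfreeze_account).
Premise 7, O(~quarantine_protocol ⊃ unfreeze_account), contraposes to O(~unfreeze_account ⊃ quarantine_protocol); with O(~unfreeze_account) we get O(quarantine_protocol).
Premise 11 is O(mute_channel ⊃ ~quarantine_protocol); contrapositively O(quarantine_protocol ⊃ ~mute_channel). Since O(quarantine_protocol) holds, K gives O(~mute_channel).
Premise 12 is O(~mute_channel ⊃ ~pay_taxes); since O(~mute_channel), deontic closure gives O(~pay_taxes).
Premises 1, 2, 6, 8, 9 do not contribute to this derivation.
Thus O(~pay_taxes), which is F(pay_taxes): pay_taxes is forbidden.

Forbidden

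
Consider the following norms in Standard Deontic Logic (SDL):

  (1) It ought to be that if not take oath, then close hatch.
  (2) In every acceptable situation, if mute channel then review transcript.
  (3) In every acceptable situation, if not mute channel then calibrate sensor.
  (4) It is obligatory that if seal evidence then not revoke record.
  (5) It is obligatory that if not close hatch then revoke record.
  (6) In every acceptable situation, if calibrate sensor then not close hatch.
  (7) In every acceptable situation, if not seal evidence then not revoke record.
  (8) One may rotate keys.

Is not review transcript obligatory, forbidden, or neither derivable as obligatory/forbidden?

Forbidden

Premises 7 and 4 are O(¬seal_evidence → ¬revoke_record) and O(seal_evidence → ¬revoke_record); every ideal world satisfies ¬seal_evidence or seal_evidence, so in either case ¬revoke_record holds — hence O(¬revoke_record).
The contrapositive of premise 5 (O(¬close_hatch → revoke_record)) is O(¬revoke_record → close_hatch), and O(¬revoke_record) is already established, so O(close_hatch).
Premise 6 is O(calibrate_sensor → ¬close_hatch); contrapositively O(close_hatch → ¬calibrate_sensor). Since O(close_hatch) holds, K gives O(¬calibrate_sensor).
Premise 3 is O(¬mute_channel → calibrate_sensor); contrapositively O(¬calibrate_sensor → mute_channel). Since O(¬calibrate_sensor) holds, K gives O(mute_channel).
Premise 2 is O(mute_channel → review_transcript); since O(mute_channel), deontic closure gives O(review_transcript).
Premises 1, 8 do not contribute to this derivation.
Thus O(review_transcript), which is F(¬review_transcript): ¬review_transcript is forbidden.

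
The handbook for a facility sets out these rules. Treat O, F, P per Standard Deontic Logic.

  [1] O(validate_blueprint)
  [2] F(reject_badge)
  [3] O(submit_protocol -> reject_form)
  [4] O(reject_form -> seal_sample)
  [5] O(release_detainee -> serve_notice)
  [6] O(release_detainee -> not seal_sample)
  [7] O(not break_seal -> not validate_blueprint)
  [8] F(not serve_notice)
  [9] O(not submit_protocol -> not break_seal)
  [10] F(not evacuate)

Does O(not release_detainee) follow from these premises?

Premise 1 gives O(validate_blueprint).
Premise 7 is O(not break_seal -> not validate_blueprint); contrapositively O(validate_blueprint -> break_seal). Since O(validate_blueprint) holds, K gives O(break_seal).
Premise 9, O(not submit_protocol -> not break_seal), contraposes to O(break_seal -> submit_protocol); with O(break_seal) we get O(submit_protocol).
Premise 3 is O(submit_protocol -> reject_form); since O(submit_protocol), deontic closure gives O(reject_form).
Premise 4 is O(reject_form -> seal_sample); since O(reject_form), deontic closure gives O(seal_sample).
Premise 6 is O(release_detainee -> not seal_sample); contrapositively O(seal_sample -> not release_detainee). Since O(seal_sample) holds, K gives O(not release_detainee).
Premises 2, 5, 8, 10 do not contribute to this derivation.
So O(not release_detainee) follows.

Yes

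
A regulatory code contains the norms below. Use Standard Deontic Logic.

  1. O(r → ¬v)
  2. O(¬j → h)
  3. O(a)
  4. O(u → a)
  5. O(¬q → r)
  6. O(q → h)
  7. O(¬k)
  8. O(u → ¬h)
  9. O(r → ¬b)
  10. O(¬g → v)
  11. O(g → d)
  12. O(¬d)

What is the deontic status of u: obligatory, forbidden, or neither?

Forbidden

From premise 12 we have O(¬d).
The contrapositive of premise 11 (O(g → d)) is O(¬d → ¬g), and O(¬d) is already established, so O(¬g).
Premise 10 is O(¬g → v); since O(¬g), deontic closure gives O(v).
Premise 1 is O(r → ¬v); contrapositively O(v → ¬r). Since O(v) holds, K gives O(¬r).
Premise 5 is O(¬q → r); contrapositively O(¬r → q). Since O(¬r) holds, K gives O(q).
With premise 6, O(q → h), the K-axiom yields O(h).
Premise 8 is O(u → ¬h); contrapositively O(h → ¬u). Since O(h) holds, K gives O(¬u).
Premises 2, 3, 4, 7, 9 do not contribute to this derivation.
Thus O(¬u), which is F(u): u is forbidden.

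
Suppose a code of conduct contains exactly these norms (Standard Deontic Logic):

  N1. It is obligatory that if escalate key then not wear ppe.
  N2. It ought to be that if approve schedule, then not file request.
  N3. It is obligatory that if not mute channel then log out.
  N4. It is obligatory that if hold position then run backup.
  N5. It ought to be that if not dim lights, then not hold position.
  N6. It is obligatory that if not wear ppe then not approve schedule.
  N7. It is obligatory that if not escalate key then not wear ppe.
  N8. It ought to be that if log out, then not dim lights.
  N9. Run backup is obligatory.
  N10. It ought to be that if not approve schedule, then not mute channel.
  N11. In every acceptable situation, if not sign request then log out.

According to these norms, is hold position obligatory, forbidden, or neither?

Premises 1 and 7 are O(escalate_key → ¬wear_ppe) and O(¬escalate_key → ¬wear_ppe); every ideal world satisfies escalate_key or ¬escalate_key, so in either case ¬wear_ppe holds — hence O(¬wear_ppe).
Premise 6 is O(¬wear_ppe → ¬approve_schedule); since O(¬wear_ppe), deontic closure gives O(¬approve_schedule).
Premise 10 is O(¬approve_schedule → ¬mute_channel); since O(¬approve_schedule), deontic closure gives O(¬mute_channel).
With premise 3, O(¬mute_channel → log_out), the K-axiom yields O(log_out).
Applying K to premise 8 (O(log_out → ¬dim_lights)) and O(log_out) yields O(¬dim_lights).
From O(¬dim_lights) and premise 5, O(¬dim_lights → ¬hold_position), we obtain O(¬hold_position).
Premises 2, 4, 9, 11 do not contribute to this derivation.
Thus O(¬hold_position), which is F(hold_position): hold_position is forbidden.

Forbidden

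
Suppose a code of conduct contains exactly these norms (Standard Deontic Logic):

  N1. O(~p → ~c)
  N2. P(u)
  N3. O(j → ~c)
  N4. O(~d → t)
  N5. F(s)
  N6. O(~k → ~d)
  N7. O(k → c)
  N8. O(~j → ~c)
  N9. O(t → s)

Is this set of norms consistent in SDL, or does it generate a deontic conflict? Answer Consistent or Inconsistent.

Inconsistent

By case analysis on ~j: premise 8 gives O(~j → ~c) and premise 3 gives O(j → ~c), so O(~c) either way.
Premise 7, O(k → c), contraposes to O(~c → ~k); with O(~c) we get O(~k).
From O(~k) and premise 6, O(~k → ~d), we obtain O(~d).
Applying K to premise 4 (O(~d → t)) and O(~d) yields O(t).
Premise 9 is O(t → s); since O(t), deontic closure gives O(s).
But premise 5, F(s), means O(~s).
We now have both O(s) and O(~s) — s is simultaneously obligatory and forbidden, violating the D-axiom.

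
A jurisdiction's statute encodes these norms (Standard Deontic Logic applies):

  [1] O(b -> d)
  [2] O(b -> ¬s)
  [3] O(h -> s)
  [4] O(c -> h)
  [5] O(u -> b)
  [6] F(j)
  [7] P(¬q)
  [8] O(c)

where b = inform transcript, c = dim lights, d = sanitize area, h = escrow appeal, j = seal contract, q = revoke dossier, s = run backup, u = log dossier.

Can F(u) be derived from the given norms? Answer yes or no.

Yes

Premise 8 gives O(c).
With premise 4, O(c -> h), the K-axiom yields O(h).
Applying K to premise 3 (O(h -> s)) and O(h) yields O(s).
The contrapositive of premise 2 (O(b -> ¬s)) is O(s -> ¬b), and O(s) is already established, so O(¬b).
The contrapositive of premise 5 (O(u -> b)) is O(¬b -> ¬u), and O(¬b) is already established, so O(¬u).
Premises 1, 6, 7 do not contribute to this derivation.
So O(¬u) holds, i.e. F(u). The claim follows.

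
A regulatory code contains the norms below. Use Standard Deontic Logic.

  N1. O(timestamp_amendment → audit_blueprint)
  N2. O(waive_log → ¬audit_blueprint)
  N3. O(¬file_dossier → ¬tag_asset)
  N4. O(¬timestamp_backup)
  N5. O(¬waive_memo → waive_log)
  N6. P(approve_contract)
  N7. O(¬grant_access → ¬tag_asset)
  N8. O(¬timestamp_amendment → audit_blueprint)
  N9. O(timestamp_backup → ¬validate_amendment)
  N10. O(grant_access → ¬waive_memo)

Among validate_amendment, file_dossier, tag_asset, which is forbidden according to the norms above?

tag_asset

Premises 8 and 1 are O(¬timestamp_amendment → audit_blueprint) and O(timestamp_amendment → audit_blueprint); every ideal world satisfies ¬timestamp_amendment or timestamp_amendment, so in either case audit_blueprint holds — hence O(audit_blueprint).
Premise 2 is O(waive_log → ¬audit_blueprint); contrapositively O(audit_blueprint → ¬waive_log). Since O(audit_blueprint) holds, K gives O(¬waive_log).
Premise 5 is O(¬waive_memo → waive_log); contrapositively O(¬waive_log → waive_memo). Since O(¬waive_log) holds, K gives O(waive_memo).
The contrapositive of premise 10 (O(grant_access → ¬waive_memo)) is O(waive_memo → ¬grant_access), and O(waive_memo) is already established, so O(¬grant_access).
With premise 7, O(¬grant_access → ¬tag_asset), the K-axiom yields O(¬tag_asset).
So O(¬tag_asset) holds, i.e. tag_asset is forbidden. None of the other listed options is forbidden under the premises.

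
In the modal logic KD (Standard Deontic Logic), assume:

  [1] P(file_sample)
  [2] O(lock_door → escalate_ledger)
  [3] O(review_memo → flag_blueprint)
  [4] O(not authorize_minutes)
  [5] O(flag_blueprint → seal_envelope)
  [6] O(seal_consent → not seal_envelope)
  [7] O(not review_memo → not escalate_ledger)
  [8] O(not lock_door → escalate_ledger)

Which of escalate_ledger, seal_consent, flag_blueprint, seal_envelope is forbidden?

By case analysis on lock_door: premise 2 gives O(lock_door → escalate_ledger) and premise 8 gives O(not lock_door → escalate_ledger), so O(escalate_ledger) either way.
Premise 7, O(not review_memo → not escalate_ledger), contraposes to O(escalate_ledger → review_memo); with O(escalate_ledger) we get O(review_memo).
Applying K to premise 3 (O(review_memo → flag_blueprint)) and O(review_memo) yields O(flag_blueprint).
From O(flag_blueprint) and premise 5, O(flag_blueprint → seal_envelope), we obtain O(seal_envelope).
The contrapositive of premise 6 (O(seal_consent → not seal_envelope)) is O(seal_envelope → not seal_consent), and O(seal_envelope) is already established, so O(not seal_consent).
So O(not seal_consent) holds, i.e. seal_consent is forbidden. None of the other listed options is forbidden under the premises.

seal_consent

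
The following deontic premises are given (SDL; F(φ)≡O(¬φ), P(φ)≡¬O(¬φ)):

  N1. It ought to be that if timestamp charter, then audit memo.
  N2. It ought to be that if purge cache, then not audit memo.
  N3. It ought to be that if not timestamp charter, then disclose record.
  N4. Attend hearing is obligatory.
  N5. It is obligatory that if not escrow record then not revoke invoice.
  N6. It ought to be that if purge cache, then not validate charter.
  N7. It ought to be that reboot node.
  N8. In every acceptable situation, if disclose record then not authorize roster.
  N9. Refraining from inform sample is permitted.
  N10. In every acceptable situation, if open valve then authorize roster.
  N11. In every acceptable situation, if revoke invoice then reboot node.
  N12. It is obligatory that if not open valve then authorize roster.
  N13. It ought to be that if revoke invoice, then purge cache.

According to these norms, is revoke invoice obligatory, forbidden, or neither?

Forbidden

By case analysis on open_valve: premise 10 gives O(open_valve → authorize_roster) and premise 12 gives O(¬open_valve → authorize_roster), so O(authorize_roster) either way.
Premise 8, O(disclose_record → ¬authorize_roster), contraposes to O(authorize_roster → ¬disclose_record); with O(authorize_roster) we get O(¬disclose_record).
Premise 3, O(¬timestamp_charter → disclose_record), contraposes to O(¬disclose_record → timestamp_charter); with O(¬disclose_record) we get O(timestamp_charter).
From O(timestamp_charter) and premise 1, O(timestamp_charter → audit_memo), we obtain O(audit_memo).
Premise 2, O(purge_cache → ¬audit_memo), contraposes to O(audit_memo → ¬purge_cache); with O(audit_memo) we get O(¬purge_cache).
Premise 13, O(revoke_invoice → purge_cache), contraposes to O(¬purge_cache → ¬revoke_invoice); with O(¬purge_cache) we get O(¬revoke_invoice).
Premises 4, 5, 6, 7, 9, 11 do not contribute to this derivation.
Thus O(¬revoke_invoice), which is F(revoke_invoice): revoke_invoice is forbidden.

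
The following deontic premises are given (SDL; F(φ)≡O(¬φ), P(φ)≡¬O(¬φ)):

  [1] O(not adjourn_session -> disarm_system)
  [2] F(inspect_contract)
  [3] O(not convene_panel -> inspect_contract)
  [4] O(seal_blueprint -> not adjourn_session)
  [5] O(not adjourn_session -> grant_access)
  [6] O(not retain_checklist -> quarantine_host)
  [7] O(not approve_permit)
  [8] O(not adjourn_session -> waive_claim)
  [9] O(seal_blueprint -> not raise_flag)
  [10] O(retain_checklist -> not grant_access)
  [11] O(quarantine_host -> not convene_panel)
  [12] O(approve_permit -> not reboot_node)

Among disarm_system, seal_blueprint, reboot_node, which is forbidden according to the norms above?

Premise 2 is F(inspect_contract), i.e. O(not inspect_contract).
Premise 3 is O(not convene_panel -> inspect_contract); contrapositively O(not inspect_contract -> convene_panel). Since O(not inspect_contract) holds, K gives O(convene_panel).
Premise 11 is O(quarantine_host -> not convene_panel); contrapositively O(convene_panel -> not quarantine_host). Since O(convene_panel) holds, K gives O(not quarantine_host).
The contrapositive of premise 6 (O(not retain_checklist -> quarantine_host)) is O(not quarantine_host -> retain_checklist), and O(not quarantine_host) is already established, so O(retain_checklist).
Applying K to premise 10 (O(retain_checklist -> not grant_access)) and O(retain_checklist) yields O(not grant_access).
Premise 5, O(not adjourn_session -> grant_access), contraposes to O(not grant_access -> adjourn_session); with O(not grant_access) we get O(adjourn_session).
Premise 4, O(seal_blueprint -> not adjourn_session), contraposes to O(adjourn_session -> not seal_blueprint); with O(adjourn_session) we get O(not seal_blueprint).
So O(not seal_blueprint) holds, i.e. seal_blueprint is forbidden. None of the other listed options is forbidden under the premises.

seal_blueprint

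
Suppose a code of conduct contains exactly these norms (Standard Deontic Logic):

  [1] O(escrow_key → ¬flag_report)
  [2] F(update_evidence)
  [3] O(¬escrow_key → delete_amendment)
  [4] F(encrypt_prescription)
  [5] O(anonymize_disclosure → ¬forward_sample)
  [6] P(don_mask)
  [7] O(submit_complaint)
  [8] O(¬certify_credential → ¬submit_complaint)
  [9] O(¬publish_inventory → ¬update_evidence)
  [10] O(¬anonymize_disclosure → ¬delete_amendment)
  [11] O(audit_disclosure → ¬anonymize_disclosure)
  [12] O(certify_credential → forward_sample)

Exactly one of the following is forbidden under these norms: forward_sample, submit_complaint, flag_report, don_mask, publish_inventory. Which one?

Premise 7 states O(submit_complaint) outright.
Premise 8 is O(¬certify_credential → ¬submit_complaint); contrapositively O(submit_complaint → certify_credential). Since O(submit_complaint) holds, K gives O(certify_credential).
Applying K to premise 12 (O(certify_credential → forward_sample)) and O(certify_credential) yields O(forward_sample).
The contrapositive of premise 5 (O(anonymize_disclosure → ¬forward_sample)) is O(forward_sample → ¬anonymize_disclosure), and O(forward_sample) is already established, so O(¬anonymize_disclosure).
Applying K to premise 10 (O(¬anonymize_disclosure → ¬delete_amendment)) and O(¬anonymize_disclosure) yields O(¬delete_amendment).
Premise 3, O(¬escrow_key → delete_amendment), contraposes to O(¬delete_amendment → escrow_key); with O(¬delete_amendment) we get O(escrow_key).
Applying K to premise 1 (O(escrow_key → ¬flag_report)) and O(escrow_key) yields O(¬flag_report).
So O(¬flag_report) holds, i.e. flag_report is forbidden. None of the other listed options is forbidden under the premises.

flag_report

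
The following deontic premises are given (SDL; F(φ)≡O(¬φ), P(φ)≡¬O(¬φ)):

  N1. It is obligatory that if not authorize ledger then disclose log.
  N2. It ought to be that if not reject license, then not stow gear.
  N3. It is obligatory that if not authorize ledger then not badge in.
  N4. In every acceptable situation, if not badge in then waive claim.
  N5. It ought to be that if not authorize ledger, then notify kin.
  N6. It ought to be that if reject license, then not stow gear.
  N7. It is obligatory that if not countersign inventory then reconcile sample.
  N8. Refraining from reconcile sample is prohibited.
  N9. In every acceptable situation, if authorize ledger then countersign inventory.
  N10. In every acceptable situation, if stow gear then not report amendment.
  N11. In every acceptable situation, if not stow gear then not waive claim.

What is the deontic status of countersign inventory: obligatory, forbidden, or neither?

Premises 2 and 6 are O(¬reject_license → ¬stow_gear) and O(reject_license → ¬stow_gear); every ideal world satisfies ¬reject_license or reject_license, so in either case ¬stow_gear holds — hence O(¬stow_gear).
Premise 11 is O(¬stow_gear → ¬waive_claim); since O(¬stow_gear), deontic closure gives O(¬waive_claim).
Premise 4 is O(¬badge_in → waive_claim); contrapositively O(¬waive_claim → badge_in). Since O(¬waive_claim) holds, K gives O(badge_in).
The contrapositive of premise 3 (O(¬authorize_ledger → ¬badge_in)) is O(badge_in → authorize_ledger), and O(badge_in) is already established, so O(authorize_ledger).
Applying K to premise 9 (O(authorize_ledger → countersign_inventory)) and O(authorize_ledger) yields O(countersign_inventory).
Premises 1, 5, 7, 8, 10 do not contribute to this derivation.
Hence countersign_inventory is obligatory.

Obligatory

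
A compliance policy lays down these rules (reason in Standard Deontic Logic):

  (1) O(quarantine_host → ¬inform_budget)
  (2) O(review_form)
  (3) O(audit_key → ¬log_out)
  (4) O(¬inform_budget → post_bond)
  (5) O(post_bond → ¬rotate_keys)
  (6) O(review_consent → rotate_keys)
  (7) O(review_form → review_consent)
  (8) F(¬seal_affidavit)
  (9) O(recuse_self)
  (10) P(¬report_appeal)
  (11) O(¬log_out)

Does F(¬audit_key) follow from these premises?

No

Premise 3 is O(audit_key → ¬log_out); even if O(¬log_out) held, inferring O(audit_key) would be affirming the consequent — invalid.
No other premise forces O(audit_key). An ideal world satisfying every premise can still have ¬audit_key true, so F(¬audit_key) is not derivable.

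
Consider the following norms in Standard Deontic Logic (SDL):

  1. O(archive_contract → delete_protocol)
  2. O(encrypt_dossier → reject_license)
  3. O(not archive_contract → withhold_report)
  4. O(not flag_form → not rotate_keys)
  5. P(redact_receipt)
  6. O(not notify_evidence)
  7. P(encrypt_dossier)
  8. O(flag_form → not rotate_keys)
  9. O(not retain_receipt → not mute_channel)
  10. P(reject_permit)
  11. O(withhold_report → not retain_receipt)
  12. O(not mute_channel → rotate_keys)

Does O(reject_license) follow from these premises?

No

Premise 2 is O(encrypt_dossier → reject_license), but O(encrypt_dossier) is not derivable from the premises (the permission P(encrypt_dossier) asserts only not O(not encrypt_dossier), not O(encrypt_dossier)), so it does not yield O(reject_license).
No other premise forces O(reject_license). An ideal world satisfying every premise can still have reject_license false, so O(reject_license) is not derivable.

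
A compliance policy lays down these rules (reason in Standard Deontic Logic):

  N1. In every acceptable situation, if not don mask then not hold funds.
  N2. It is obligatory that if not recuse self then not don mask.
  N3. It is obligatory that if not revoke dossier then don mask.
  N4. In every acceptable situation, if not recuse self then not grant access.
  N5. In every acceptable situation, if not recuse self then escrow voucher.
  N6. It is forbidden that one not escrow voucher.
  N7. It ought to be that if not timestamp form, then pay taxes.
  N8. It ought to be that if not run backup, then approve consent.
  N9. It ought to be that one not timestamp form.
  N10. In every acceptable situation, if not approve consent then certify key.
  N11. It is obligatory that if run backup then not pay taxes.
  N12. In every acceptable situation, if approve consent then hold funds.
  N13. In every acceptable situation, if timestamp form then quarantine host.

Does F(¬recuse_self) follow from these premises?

Yes

From premise 9 we have O(¬timestamp_form).
Applying K to premise 7 (O(¬timestamp_form → pay_taxes)) and O(¬timestamp_form) yields O(pay_taxes).
Premise 11, O(run_backup → ¬pay_taxes), contraposes to O(pay_taxes → ¬run_backup); with O(pay_taxes) we get O(¬run_backup).
From O(¬run_backup) and premise 8, O(¬run_backup → approve_consent), we obtain O(approve_consent).
From O(approve_consent) and premise 12, O(approve_consent → hold_funds), we obtain O(hold_funds).
Premise 1 is O(¬don_mask → ¬hold_funds); contrapositively O(hold_funds → don_mask). Since O(hold_funds) holds, K gives O(don_mask).
Premise 2 is O(¬recuse_self → ¬don_mask); contrapositively O(don_mask → recuse_self). Since O(don_mask) holds, K gives O(recuse_self).
Premises 3, 4, 5, 6, 10, 13 do not contribute to this derivation.
So O(recuse_self) holds, i.e. F(¬recuse_self). The claim follows.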